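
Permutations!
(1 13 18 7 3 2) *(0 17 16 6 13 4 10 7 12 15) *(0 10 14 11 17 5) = [5, 4, 1, 2, 14, 0, 13, 3, 8, 9, 7, 17, 15, 18, 11, 10, 6, 16, 12] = (0 5)(1 4 14 11 17 16 6 13 18 12 15 10 7 3 2)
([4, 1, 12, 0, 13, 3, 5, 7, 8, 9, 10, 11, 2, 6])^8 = (0 13 5)(3 4 6)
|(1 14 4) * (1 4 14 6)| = |(14)(1 6)| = 2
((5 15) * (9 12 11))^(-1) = ((5 15)(9 12 11))^(-1) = (5 15)(9 11 12)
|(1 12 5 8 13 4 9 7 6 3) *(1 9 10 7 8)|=24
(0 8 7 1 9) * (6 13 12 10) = (0 8 7 1 9)(6 13 12 10) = [8, 9, 2, 3, 4, 5, 13, 1, 7, 0, 6, 11, 10, 12]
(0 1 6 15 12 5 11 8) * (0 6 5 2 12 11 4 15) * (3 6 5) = (0 1 3 6)(2 12)(4 15 11 8 5) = [1, 3, 12, 6, 15, 4, 0, 7, 5, 9, 10, 8, 2, 13, 14, 11]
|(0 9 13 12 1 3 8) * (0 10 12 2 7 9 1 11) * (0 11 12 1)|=|(1 3 8 10)(2 7 9 13)|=4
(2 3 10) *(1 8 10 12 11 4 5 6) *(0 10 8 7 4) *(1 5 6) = [10, 7, 3, 12, 6, 1, 5, 4, 8, 9, 2, 0, 11] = (0 10 2 3 12 11)(1 7 4 6 5)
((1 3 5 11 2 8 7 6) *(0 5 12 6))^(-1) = (0 7 8 2 11 5)(1 6 12 3)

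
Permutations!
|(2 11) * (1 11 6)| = |(1 11 2 6)| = 4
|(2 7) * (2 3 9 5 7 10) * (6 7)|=|(2 10)(3 9 5 6 7)|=10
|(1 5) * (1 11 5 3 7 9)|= 4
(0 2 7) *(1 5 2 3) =(0 3 1 5 2 7) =[3, 5, 7, 1, 4, 2, 6, 0]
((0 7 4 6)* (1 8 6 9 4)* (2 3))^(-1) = (0 6 8 1 7)(2 3)(4 9)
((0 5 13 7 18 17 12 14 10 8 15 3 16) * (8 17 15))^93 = ((0 5 13 7 18 15 3 16)(10 17 12 14))^93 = (0 15 13 16 18 5 3 7)(10 17 12 14)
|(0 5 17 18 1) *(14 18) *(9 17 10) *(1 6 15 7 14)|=30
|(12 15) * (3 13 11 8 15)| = 6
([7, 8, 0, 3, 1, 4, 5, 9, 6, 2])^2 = (0 9)(1 6 4 8 5)(2 7)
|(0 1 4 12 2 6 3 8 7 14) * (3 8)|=9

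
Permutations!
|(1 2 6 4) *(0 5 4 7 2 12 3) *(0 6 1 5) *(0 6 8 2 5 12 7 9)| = 24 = |(0 6 9)(1 7 5 4 12 3 8 2)|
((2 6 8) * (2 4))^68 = (8)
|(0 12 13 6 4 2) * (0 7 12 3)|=|(0 3)(2 7 12 13 6 4)|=6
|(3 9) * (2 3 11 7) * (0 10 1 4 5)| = 5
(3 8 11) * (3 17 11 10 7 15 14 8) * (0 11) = [11, 1, 2, 3, 4, 5, 6, 15, 10, 9, 7, 17, 12, 13, 8, 14, 16, 0] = (0 11 17)(7 15 14 8 10)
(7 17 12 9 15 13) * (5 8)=(5 8)(7 17 12 9 15 13)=[0, 1, 2, 3, 4, 8, 6, 17, 5, 15, 10, 11, 9, 7, 14, 13, 16, 12]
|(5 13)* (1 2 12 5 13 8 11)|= 6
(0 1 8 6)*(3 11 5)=(0 1 8 6)(3 11 5)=[1, 8, 2, 11, 4, 3, 0, 7, 6, 9, 10, 5]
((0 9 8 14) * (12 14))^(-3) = ((0 9 8 12 14))^(-3) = (0 8 14 9 12)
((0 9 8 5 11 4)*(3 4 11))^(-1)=((11)(0 9 8 5 3 4))^(-1)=(11)(0 4 3 5 8 9)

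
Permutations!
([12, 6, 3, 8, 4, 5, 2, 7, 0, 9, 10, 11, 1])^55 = [8, 12, 6, 2, 4, 5, 1, 7, 3, 9, 10, 11, 0]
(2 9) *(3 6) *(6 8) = [0, 1, 9, 8, 4, 5, 3, 7, 6, 2] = (2 9)(3 8 6)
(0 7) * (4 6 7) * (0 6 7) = (0 4 7 6) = [4, 1, 2, 3, 7, 5, 0, 6]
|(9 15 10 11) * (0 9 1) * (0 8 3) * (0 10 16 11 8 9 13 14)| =15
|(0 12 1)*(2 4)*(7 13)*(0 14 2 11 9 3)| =|(0 12 1 14 2 4 11 9 3)(7 13)| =18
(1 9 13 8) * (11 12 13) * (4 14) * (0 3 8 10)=[3, 9, 2, 8, 14, 5, 6, 7, 1, 11, 0, 12, 13, 10, 4]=(0 3 8 1 9 11 12 13 10)(4 14)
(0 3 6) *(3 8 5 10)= (0 8 5 10 3 6)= [8, 1, 2, 6, 4, 10, 0, 7, 5, 9, 3]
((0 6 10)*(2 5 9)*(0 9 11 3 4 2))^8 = (2 3 5 4 11)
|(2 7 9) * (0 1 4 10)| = 12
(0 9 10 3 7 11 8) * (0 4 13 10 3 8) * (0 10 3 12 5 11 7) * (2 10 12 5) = (0 9 5 11 12 2 10 8 4 13 3) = [9, 1, 10, 0, 13, 11, 6, 7, 4, 5, 8, 12, 2, 3]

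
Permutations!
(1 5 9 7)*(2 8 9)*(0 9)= [9, 5, 8, 3, 4, 2, 6, 1, 0, 7]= (0 9 7 1 5 2 8)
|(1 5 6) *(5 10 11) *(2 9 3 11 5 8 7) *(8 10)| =|(1 8 7 2 9 3 11 10 5 6)| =10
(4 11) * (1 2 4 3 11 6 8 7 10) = (1 2 4 6 8 7 10)(3 11) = [0, 2, 4, 11, 6, 5, 8, 10, 7, 9, 1, 3]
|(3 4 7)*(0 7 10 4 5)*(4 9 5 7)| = 10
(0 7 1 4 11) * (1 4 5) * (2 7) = (0 2 7 4 11)(1 5) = [2, 5, 7, 3, 11, 1, 6, 4, 8, 9, 10, 0]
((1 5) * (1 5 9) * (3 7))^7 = (1 9)(3 7)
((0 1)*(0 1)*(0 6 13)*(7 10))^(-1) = ((0 6 13)(7 10))^(-1) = (0 13 6)(7 10)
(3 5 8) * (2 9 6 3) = [0, 1, 9, 5, 4, 8, 3, 7, 2, 6] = (2 9 6 3 5 8)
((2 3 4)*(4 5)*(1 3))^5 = (5)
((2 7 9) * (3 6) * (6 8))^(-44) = (2 7 9)(3 8 6)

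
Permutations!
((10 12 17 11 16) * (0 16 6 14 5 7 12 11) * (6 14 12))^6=(0 7 10 12 14)(5 16 6 11 17)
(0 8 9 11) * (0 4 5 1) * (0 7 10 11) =[8, 7, 2, 3, 5, 1, 6, 10, 9, 0, 11, 4] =(0 8 9)(1 7 10 11 4 5)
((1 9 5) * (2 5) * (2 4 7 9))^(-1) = (1 5 2)(4 9 7)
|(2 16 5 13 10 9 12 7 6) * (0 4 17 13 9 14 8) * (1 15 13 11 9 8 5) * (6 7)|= |(0 4 17 11 9 12 6 2 16 1 15 13 10 14 5 8)|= 16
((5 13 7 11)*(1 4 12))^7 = ((1 4 12)(5 13 7 11))^7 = (1 4 12)(5 11 7 13)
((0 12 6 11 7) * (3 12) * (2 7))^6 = (0 7 2 11 6 12 3)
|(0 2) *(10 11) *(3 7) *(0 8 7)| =10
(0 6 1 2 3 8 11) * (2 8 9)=(0 6 1 8 11)(2 3 9)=[6, 8, 3, 9, 4, 5, 1, 7, 11, 2, 10, 0]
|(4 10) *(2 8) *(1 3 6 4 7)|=6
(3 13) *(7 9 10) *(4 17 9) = (3 13)(4 17 9 10 7) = [0, 1, 2, 13, 17, 5, 6, 4, 8, 10, 7, 11, 12, 3, 14, 15, 16, 9]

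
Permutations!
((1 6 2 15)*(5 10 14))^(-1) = (1 15 2 6)(5 14 10)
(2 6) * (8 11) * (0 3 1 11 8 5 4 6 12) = (0 3 1 11 5 4 6 2 12) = [3, 11, 12, 1, 6, 4, 2, 7, 8, 9, 10, 5, 0]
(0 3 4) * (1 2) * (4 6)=(0 3 6 4)(1 2)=[3, 2, 1, 6, 0, 5, 4]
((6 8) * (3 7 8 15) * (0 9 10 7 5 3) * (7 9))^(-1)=((0 7 8 6 15)(3 5)(9 10))^(-1)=(0 15 6 8 7)(3 5)(9 10)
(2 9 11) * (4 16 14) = [0, 1, 9, 3, 16, 5, 6, 7, 8, 11, 10, 2, 12, 13, 4, 15, 14] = (2 9 11)(4 16 14)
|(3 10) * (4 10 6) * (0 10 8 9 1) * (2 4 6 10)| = |(0 2 4 8 9 1)(3 10)| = 6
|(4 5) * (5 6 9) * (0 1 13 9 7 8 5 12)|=|(0 1 13 9 12)(4 6 7 8 5)|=5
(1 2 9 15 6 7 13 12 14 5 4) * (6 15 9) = [0, 2, 6, 3, 1, 4, 7, 13, 8, 9, 10, 11, 14, 12, 5, 15] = (15)(1 2 6 7 13 12 14 5 4)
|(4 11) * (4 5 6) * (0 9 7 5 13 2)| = |(0 9 7 5 6 4 11 13 2)| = 9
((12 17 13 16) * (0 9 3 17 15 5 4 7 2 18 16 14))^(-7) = ((0 9 3 17 13 14)(2 18 16 12 15 5 4 7))^(-7) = (0 14 13 17 3 9)(2 18 16 12 15 5 4 7)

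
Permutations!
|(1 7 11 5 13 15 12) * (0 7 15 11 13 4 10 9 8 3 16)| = 33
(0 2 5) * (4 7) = [2, 1, 5, 3, 7, 0, 6, 4] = (0 2 5)(4 7)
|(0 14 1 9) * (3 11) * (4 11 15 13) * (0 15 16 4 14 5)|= 20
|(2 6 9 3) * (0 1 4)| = 12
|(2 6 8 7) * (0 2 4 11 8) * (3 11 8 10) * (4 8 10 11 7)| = 15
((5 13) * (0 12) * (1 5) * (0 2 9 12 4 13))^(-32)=((0 4 13 1 5)(2 9 12))^(-32)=(0 1 4 5 13)(2 9 12)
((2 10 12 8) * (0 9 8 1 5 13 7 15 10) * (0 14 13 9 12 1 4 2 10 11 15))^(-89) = (0 4 14 7 12 2 13)(1 5 9 8 10)(11 15)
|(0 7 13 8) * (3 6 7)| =|(0 3 6 7 13 8)| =6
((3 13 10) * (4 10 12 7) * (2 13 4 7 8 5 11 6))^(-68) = (2 12 5 6 13 8 11)(3 4 10)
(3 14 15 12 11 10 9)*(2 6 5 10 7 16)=(2 6 5 10 9 3 14 15 12 11 7 16)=[0, 1, 6, 14, 4, 10, 5, 16, 8, 3, 9, 7, 11, 13, 15, 12, 2]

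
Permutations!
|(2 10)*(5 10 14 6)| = |(2 14 6 5 10)| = 5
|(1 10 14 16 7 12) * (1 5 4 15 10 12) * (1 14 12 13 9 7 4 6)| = |(1 13 9 7 14 16 4 15 10 12 5 6)| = 12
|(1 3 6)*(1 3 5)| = |(1 5)(3 6)| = 2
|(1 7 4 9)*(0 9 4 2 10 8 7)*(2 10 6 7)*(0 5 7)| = 9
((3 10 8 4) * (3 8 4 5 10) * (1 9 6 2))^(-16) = (10)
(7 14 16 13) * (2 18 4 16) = [0, 1, 18, 3, 16, 5, 6, 14, 8, 9, 10, 11, 12, 7, 2, 15, 13, 17, 4] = (2 18 4 16 13 7 14)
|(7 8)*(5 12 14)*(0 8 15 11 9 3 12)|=10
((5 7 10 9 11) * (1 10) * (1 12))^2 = (1 9 5 12 10 11 7)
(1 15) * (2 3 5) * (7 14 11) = [0, 15, 3, 5, 4, 2, 6, 14, 8, 9, 10, 7, 12, 13, 11, 1] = (1 15)(2 3 5)(7 14 11)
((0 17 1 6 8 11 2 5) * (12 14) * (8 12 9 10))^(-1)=(0 5 2 11 8 10 9 14 12 6 1 17)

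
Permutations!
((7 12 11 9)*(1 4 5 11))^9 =((1 4 5 11 9 7 12))^9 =(1 5 9 12 4 11 7)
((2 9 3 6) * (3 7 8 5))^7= (9)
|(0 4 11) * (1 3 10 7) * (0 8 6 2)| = |(0 4 11 8 6 2)(1 3 10 7)| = 12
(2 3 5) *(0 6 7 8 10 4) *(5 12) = (0 6 7 8 10 4)(2 3 12 5) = [6, 1, 3, 12, 0, 2, 7, 8, 10, 9, 4, 11, 5]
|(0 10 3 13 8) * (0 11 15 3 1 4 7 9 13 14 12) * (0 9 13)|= |(0 10 1 4 7 13 8 11 15 3 14 12 9)|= 13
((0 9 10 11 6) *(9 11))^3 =(11)(9 10)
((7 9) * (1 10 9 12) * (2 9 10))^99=((1 2 9 7 12))^99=(1 12 7 9 2)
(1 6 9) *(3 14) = (1 6 9)(3 14) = [0, 6, 2, 14, 4, 5, 9, 7, 8, 1, 10, 11, 12, 13, 3]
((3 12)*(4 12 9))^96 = ((3 9 4 12))^96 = (12)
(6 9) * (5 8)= [0, 1, 2, 3, 4, 8, 9, 7, 5, 6]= (5 8)(6 9)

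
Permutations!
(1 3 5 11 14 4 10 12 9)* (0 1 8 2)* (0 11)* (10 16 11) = (0 1 3 5)(2 10 12 9 8)(4 16 11 14) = [1, 3, 10, 5, 16, 0, 6, 7, 2, 8, 12, 14, 9, 13, 4, 15, 11]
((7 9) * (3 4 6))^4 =((3 4 6)(7 9))^4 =(9)(3 4 6)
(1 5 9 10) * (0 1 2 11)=[1, 5, 11, 3, 4, 9, 6, 7, 8, 10, 2, 0]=(0 1 5 9 10 2 11)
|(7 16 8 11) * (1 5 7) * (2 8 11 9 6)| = |(1 5 7 16 11)(2 8 9 6)| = 20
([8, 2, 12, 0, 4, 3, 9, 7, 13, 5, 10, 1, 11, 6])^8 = (0 8 13 6 9 5 3)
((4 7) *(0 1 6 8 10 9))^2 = (0 6 10)(1 8 9)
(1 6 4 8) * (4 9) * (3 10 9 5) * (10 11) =(1 6 5 3 11 10 9 4 8) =[0, 6, 2, 11, 8, 3, 5, 7, 1, 4, 9, 10]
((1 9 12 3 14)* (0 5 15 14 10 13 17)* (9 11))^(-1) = ((0 5 15 14 1 11 9 12 3 10 13 17))^(-1) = (0 17 13 10 3 12 9 11 1 14 15 5)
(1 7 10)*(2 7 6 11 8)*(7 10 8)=(1 6 11 7 8 2 10)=[0, 6, 10, 3, 4, 5, 11, 8, 2, 9, 1, 7]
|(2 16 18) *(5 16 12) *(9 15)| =10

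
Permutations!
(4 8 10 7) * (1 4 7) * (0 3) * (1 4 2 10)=(0 3)(1 2 10 4 8)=[3, 2, 10, 0, 8, 5, 6, 7, 1, 9, 4]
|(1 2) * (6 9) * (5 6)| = |(1 2)(5 6 9)| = 6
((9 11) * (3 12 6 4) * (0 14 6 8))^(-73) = ((0 14 6 4 3 12 8)(9 11))^(-73) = (0 3 14 12 6 8 4)(9 11)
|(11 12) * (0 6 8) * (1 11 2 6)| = |(0 1 11 12 2 6 8)| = 7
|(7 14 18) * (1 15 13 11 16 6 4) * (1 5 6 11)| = 6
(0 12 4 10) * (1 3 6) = (0 12 4 10)(1 3 6) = [12, 3, 2, 6, 10, 5, 1, 7, 8, 9, 0, 11, 4]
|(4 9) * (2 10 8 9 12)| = 6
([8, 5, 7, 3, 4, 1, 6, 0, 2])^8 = [0, 1, 2, 3, 4, 5, 6, 7, 8]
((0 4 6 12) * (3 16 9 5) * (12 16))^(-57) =(0 12 3 5 9 16 6 4)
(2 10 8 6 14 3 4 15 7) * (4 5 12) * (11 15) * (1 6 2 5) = (1 6 14 3)(2 10 8)(4 11 15 7 5 12) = [0, 6, 10, 1, 11, 12, 14, 5, 2, 9, 8, 15, 4, 13, 3, 7]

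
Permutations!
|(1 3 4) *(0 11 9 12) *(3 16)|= |(0 11 9 12)(1 16 3 4)|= 4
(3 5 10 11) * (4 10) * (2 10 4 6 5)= (2 10 11 3)(5 6)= [0, 1, 10, 2, 4, 6, 5, 7, 8, 9, 11, 3]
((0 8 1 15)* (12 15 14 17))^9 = ((0 8 1 14 17 12 15))^9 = (0 1 17 15 8 14 12)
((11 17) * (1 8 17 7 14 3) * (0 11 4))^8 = ((0 11 7 14 3 1 8 17 4))^8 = (0 4 17 8 1 3 14 7 11)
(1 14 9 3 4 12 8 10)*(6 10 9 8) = [0, 14, 2, 4, 12, 5, 10, 7, 9, 3, 1, 11, 6, 13, 8] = (1 14 8 9 3 4 12 6 10)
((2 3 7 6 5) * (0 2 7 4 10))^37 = (0 3 10 2 4)(5 7 6)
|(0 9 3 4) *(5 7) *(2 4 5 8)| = 8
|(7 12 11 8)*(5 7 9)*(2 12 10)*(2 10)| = 7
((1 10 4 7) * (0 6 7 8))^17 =(0 1 8 7 4 6 10)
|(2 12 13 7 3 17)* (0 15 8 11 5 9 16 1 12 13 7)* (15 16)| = 45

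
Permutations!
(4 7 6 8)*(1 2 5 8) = (1 2 5 8 4 7 6) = [0, 2, 5, 3, 7, 8, 1, 6, 4]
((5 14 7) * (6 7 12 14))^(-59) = ((5 6 7)(12 14))^(-59) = (5 6 7)(12 14)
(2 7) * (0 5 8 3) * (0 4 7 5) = (2 5 8 3 4 7) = [0, 1, 5, 4, 7, 8, 6, 2, 3]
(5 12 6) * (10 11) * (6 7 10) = (5 12 7 10 11 6) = [0, 1, 2, 3, 4, 12, 5, 10, 8, 9, 11, 6, 7]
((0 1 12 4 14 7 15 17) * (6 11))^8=(17)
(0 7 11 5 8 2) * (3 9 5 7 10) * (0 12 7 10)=(2 12 7 11 10 3 9 5 8)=[0, 1, 12, 9, 4, 8, 6, 11, 2, 5, 3, 10, 7]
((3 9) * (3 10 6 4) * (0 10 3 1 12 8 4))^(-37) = ((0 10 6)(1 12 8 4)(3 9))^(-37) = (0 6 10)(1 4 8 12)(3 9)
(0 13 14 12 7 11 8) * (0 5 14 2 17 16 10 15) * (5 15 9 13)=(0 5 14 12 7 11 8 15)(2 17 16 10 9 13)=[5, 1, 17, 3, 4, 14, 6, 11, 15, 13, 9, 8, 7, 2, 12, 0, 10, 16]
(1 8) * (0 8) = (0 8 1) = [8, 0, 2, 3, 4, 5, 6, 7, 1]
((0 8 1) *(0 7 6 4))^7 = (0 8 1 7 6 4)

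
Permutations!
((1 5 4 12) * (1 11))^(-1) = (1 11 12 4 5)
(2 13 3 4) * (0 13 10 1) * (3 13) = (13)(0 3 4 2 10 1) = [3, 0, 10, 4, 2, 5, 6, 7, 8, 9, 1, 11, 12, 13]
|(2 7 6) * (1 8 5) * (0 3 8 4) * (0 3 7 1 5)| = 8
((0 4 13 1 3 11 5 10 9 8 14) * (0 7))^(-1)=(0 7 14 8 9 10 5 11 3 1 13 4)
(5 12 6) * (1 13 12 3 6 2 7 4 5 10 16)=(1 13 12 2 7 4 5 3 6 10 16)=[0, 13, 7, 6, 5, 3, 10, 4, 8, 9, 16, 11, 2, 12, 14, 15, 1]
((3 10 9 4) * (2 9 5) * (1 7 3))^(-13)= (1 10 9 7 5 4 3 2)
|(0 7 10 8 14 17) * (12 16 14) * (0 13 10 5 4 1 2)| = |(0 7 5 4 1 2)(8 12 16 14 17 13 10)| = 42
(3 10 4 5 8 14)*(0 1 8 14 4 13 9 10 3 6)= (0 1 8 4 5 14 6)(9 10 13)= [1, 8, 2, 3, 5, 14, 0, 7, 4, 10, 13, 11, 12, 9, 6]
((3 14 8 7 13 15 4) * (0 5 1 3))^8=((0 5 1 3 14 8 7 13 15 4))^8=(0 15 7 14 1)(3 5 4 13 8)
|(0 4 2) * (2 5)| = 4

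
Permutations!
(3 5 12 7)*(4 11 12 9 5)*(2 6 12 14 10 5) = (2 6 12 7 3 4 11 14 10 5 9) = [0, 1, 6, 4, 11, 9, 12, 3, 8, 2, 5, 14, 7, 13, 10]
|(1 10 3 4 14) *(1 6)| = 6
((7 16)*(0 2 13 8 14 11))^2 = ((0 2 13 8 14 11)(7 16))^2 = (16)(0 13 14)(2 8 11)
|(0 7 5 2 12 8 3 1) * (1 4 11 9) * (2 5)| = 10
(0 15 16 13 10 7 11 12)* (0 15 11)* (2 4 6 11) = [2, 1, 4, 3, 6, 5, 11, 0, 8, 9, 7, 12, 15, 10, 14, 16, 13] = (0 2 4 6 11 12 15 16 13 10 7)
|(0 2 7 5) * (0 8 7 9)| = |(0 2 9)(5 8 7)| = 3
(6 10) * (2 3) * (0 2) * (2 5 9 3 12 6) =[5, 1, 12, 0, 4, 9, 10, 7, 8, 3, 2, 11, 6] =(0 5 9 3)(2 12 6 10)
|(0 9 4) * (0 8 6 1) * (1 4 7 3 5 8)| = 9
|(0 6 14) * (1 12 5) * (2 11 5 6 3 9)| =10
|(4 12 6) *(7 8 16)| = |(4 12 6)(7 8 16)| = 3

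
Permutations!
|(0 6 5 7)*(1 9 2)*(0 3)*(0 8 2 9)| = 8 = |(9)(0 6 5 7 3 8 2 1)|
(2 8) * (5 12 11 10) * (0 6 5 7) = [6, 1, 8, 3, 4, 12, 5, 0, 2, 9, 7, 10, 11] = (0 6 5 12 11 10 7)(2 8)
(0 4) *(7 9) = [4, 1, 2, 3, 0, 5, 6, 9, 8, 7] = (0 4)(7 9)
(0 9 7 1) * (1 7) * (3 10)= (0 9 1)(3 10)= [9, 0, 2, 10, 4, 5, 6, 7, 8, 1, 3]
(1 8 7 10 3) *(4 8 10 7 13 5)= [0, 10, 2, 1, 8, 4, 6, 7, 13, 9, 3, 11, 12, 5]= (1 10 3)(4 8 13 5)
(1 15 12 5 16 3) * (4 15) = (1 4 15 12 5 16 3) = [0, 4, 2, 1, 15, 16, 6, 7, 8, 9, 10, 11, 5, 13, 14, 12, 3]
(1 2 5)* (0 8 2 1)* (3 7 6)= (0 8 2 5)(3 7 6)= [8, 1, 5, 7, 4, 0, 3, 6, 2]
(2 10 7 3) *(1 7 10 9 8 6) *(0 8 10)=(0 8 6 1 7 3 2 9 10)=[8, 7, 9, 2, 4, 5, 1, 3, 6, 10, 0]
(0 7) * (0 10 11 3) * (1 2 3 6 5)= (0 7 10 11 6 5 1 2 3)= [7, 2, 3, 0, 4, 1, 5, 10, 8, 9, 11, 6]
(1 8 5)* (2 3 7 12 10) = (1 8 5)(2 3 7 12 10) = [0, 8, 3, 7, 4, 1, 6, 12, 5, 9, 2, 11, 10]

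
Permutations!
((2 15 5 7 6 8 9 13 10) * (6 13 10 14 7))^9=(2 5 8 10 15 6 9)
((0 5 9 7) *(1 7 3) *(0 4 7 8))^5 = (0 8 1 3 9 5)(4 7)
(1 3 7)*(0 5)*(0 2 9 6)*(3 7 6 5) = (0 3 6)(1 7)(2 9 5) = [3, 7, 9, 6, 4, 2, 0, 1, 8, 5]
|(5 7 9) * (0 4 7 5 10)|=|(0 4 7 9 10)|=5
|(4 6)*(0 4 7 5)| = 5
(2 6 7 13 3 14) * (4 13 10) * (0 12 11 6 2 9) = [12, 1, 2, 14, 13, 5, 7, 10, 8, 0, 4, 6, 11, 3, 9] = (0 12 11 6 7 10 4 13 3 14 9)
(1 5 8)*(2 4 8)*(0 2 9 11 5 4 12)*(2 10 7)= [10, 4, 12, 3, 8, 9, 6, 2, 1, 11, 7, 5, 0]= (0 10 7 2 12)(1 4 8)(5 9 11)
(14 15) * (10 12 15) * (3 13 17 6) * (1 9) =(1 9)(3 13 17 6)(10 12 15 14) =[0, 9, 2, 13, 4, 5, 3, 7, 8, 1, 12, 11, 15, 17, 10, 14, 16, 6]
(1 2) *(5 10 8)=(1 2)(5 10 8)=[0, 2, 1, 3, 4, 10, 6, 7, 5, 9, 8]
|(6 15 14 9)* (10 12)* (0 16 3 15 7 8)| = |(0 16 3 15 14 9 6 7 8)(10 12)| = 18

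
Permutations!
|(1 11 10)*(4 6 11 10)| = 6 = |(1 10)(4 6 11)|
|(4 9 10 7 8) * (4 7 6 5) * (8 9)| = 7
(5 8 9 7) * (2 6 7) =(2 6 7 5 8 9) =[0, 1, 6, 3, 4, 8, 7, 5, 9, 2]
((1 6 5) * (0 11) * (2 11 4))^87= (0 11 2 4)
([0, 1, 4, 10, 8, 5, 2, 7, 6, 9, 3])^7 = (2 6 8 4)(3 10)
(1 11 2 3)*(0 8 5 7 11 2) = (0 8 5 7 11)(1 2 3) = [8, 2, 3, 1, 4, 7, 6, 11, 5, 9, 10, 0]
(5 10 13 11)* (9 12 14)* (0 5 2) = (0 5 10 13 11 2)(9 12 14) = [5, 1, 0, 3, 4, 10, 6, 7, 8, 12, 13, 2, 14, 11, 9]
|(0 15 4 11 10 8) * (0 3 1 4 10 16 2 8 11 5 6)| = |(0 15 10 11 16 2 8 3 1 4 5 6)| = 12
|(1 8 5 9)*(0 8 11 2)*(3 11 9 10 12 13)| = 18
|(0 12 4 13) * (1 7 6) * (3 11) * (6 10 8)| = |(0 12 4 13)(1 7 10 8 6)(3 11)| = 20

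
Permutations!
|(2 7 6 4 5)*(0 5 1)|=7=|(0 5 2 7 6 4 1)|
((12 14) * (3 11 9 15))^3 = ((3 11 9 15)(12 14))^3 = (3 15 9 11)(12 14)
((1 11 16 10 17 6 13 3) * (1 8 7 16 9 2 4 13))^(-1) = ((1 11 9 2 4 13 3 8 7 16 10 17 6))^(-1) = (1 6 17 10 16 7 8 3 13 4 2 9 11)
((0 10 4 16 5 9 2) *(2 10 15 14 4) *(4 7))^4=(0 4 10 14 5)(2 7 9 15 16)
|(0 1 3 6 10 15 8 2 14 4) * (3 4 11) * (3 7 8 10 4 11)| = |(0 1 11 7 8 2 14 3 6 4)(10 15)| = 10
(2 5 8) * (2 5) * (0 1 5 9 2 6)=(0 1 5 8 9 2 6)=[1, 5, 6, 3, 4, 8, 0, 7, 9, 2]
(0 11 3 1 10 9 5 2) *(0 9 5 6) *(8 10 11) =(0 8 10 5 2 9 6)(1 11 3) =[8, 11, 9, 1, 4, 2, 0, 7, 10, 6, 5, 3]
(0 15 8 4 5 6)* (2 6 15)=(0 2 6)(4 5 15 8)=[2, 1, 6, 3, 5, 15, 0, 7, 4, 9, 10, 11, 12, 13, 14, 8]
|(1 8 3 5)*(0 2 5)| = |(0 2 5 1 8 3)| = 6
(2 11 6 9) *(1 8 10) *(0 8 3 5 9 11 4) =[8, 3, 4, 5, 0, 9, 11, 7, 10, 2, 1, 6] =(0 8 10 1 3 5 9 2 4)(6 11)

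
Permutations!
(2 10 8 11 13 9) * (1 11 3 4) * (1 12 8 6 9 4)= (1 11 13 4 12 8 3)(2 10 6 9)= [0, 11, 10, 1, 12, 5, 9, 7, 3, 2, 6, 13, 8, 4]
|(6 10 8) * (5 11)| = 6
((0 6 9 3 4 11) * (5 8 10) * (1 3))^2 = ((0 6 9 1 3 4 11)(5 8 10))^2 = (0 9 3 11 6 1 4)(5 10 8)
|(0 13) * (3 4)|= |(0 13)(3 4)|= 2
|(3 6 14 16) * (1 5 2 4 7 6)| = |(1 5 2 4 7 6 14 16 3)| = 9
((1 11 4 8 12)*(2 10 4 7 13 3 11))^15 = ((1 2 10 4 8 12)(3 11 7 13))^15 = (1 4)(2 8)(3 13 7 11)(10 12)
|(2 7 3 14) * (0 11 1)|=|(0 11 1)(2 7 3 14)|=12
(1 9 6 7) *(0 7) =[7, 9, 2, 3, 4, 5, 0, 1, 8, 6] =(0 7 1 9 6)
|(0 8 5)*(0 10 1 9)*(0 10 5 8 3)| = 6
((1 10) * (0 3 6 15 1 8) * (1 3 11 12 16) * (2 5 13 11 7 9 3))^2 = (0 9 6 2 13 12 1 8 7 3 15 5 11 16 10)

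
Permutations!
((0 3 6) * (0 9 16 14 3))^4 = (3 14 16 9 6)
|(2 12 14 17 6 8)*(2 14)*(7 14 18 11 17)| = |(2 12)(6 8 18 11 17)(7 14)| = 10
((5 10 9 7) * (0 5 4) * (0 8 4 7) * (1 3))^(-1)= ((0 5 10 9)(1 3)(4 8))^(-1)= (0 9 10 5)(1 3)(4 8)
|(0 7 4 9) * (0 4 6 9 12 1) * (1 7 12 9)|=|(0 12 7 6 1)(4 9)|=10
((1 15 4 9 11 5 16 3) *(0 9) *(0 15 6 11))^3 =(0 9)(1 5)(3 11)(4 15)(6 16)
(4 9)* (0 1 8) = (0 1 8)(4 9) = [1, 8, 2, 3, 9, 5, 6, 7, 0, 4]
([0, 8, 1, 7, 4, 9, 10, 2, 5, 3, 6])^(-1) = (1 2 7 3 9 5 8)(6 10)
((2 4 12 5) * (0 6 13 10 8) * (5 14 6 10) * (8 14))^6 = ((0 10 14 6 13 5 2 4 12 8))^6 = (0 2 14 12 13)(4 6 8 5 10)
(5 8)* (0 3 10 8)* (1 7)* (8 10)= (10)(0 3 8 5)(1 7)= [3, 7, 2, 8, 4, 0, 6, 1, 5, 9, 10]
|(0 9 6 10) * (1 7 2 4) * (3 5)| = |(0 9 6 10)(1 7 2 4)(3 5)| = 4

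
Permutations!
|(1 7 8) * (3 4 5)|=|(1 7 8)(3 4 5)|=3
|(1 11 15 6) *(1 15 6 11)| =3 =|(6 15 11)|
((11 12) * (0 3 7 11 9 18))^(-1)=(0 18 9 12 11 7 3)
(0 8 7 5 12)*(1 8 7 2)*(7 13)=(0 13 7 5 12)(1 8 2)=[13, 8, 1, 3, 4, 12, 6, 5, 2, 9, 10, 11, 0, 7]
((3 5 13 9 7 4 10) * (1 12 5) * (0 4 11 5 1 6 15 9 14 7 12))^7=(0 12 15 3 4 1 9 6 10)(5 14 11 13 7)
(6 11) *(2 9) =(2 9)(6 11) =[0, 1, 9, 3, 4, 5, 11, 7, 8, 2, 10, 6]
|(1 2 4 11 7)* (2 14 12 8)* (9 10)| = |(1 14 12 8 2 4 11 7)(9 10)| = 8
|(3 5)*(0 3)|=3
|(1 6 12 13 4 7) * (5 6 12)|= 10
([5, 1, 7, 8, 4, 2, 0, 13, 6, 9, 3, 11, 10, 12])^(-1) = (0 6 8 3 10 12 13 7 2 5)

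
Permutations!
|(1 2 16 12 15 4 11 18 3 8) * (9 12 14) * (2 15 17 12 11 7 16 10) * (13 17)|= |(1 15 4 7 16 14 9 11 18 3 8)(2 10)(12 13 17)|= 66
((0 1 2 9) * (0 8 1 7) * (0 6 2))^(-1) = (0 1 8 9 2 6 7)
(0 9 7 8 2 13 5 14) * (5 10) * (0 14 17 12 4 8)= (0 9 7)(2 13 10 5 17 12 4 8)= [9, 1, 13, 3, 8, 17, 6, 0, 2, 7, 5, 11, 4, 10, 14, 15, 16, 12]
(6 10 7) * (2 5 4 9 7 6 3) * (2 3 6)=(2 5 4 9 7 6 10)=[0, 1, 5, 3, 9, 4, 10, 6, 8, 7, 2]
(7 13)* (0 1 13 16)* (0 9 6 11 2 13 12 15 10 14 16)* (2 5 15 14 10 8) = (0 1 12 14 16 9 6 11 5 15 8 2 13 7) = [1, 12, 13, 3, 4, 15, 11, 0, 2, 6, 10, 5, 14, 7, 16, 8, 9]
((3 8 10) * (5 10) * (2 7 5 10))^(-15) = (10)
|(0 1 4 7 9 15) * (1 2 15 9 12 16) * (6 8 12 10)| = |(0 2 15)(1 4 7 10 6 8 12 16)| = 24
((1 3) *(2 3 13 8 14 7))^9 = (1 8 7 3 13 14 2)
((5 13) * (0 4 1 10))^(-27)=(0 4 1 10)(5 13)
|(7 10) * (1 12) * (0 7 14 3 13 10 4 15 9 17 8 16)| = |(0 7 4 15 9 17 8 16)(1 12)(3 13 10 14)| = 8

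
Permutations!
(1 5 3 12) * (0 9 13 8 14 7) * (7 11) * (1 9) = [1, 5, 2, 12, 4, 3, 6, 0, 14, 13, 10, 7, 9, 8, 11] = (0 1 5 3 12 9 13 8 14 11 7)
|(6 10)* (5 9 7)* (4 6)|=|(4 6 10)(5 9 7)|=3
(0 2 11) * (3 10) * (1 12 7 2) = [1, 12, 11, 10, 4, 5, 6, 2, 8, 9, 3, 0, 7] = (0 1 12 7 2 11)(3 10)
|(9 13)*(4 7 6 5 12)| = 10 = |(4 7 6 5 12)(9 13)|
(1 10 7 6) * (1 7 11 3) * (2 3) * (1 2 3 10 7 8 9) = (1 7 6 8 9)(2 10 11 3) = [0, 7, 10, 2, 4, 5, 8, 6, 9, 1, 11, 3]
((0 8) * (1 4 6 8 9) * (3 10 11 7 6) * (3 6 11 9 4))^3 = ((0 4 6 8)(1 3 10 9)(7 11))^3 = (0 8 6 4)(1 9 10 3)(7 11)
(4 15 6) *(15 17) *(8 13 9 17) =(4 8 13 9 17 15 6) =[0, 1, 2, 3, 8, 5, 4, 7, 13, 17, 10, 11, 12, 9, 14, 6, 16, 15]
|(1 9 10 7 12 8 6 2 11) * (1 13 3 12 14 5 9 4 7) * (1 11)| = 14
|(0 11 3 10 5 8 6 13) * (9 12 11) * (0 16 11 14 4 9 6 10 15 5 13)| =|(0 6)(3 15 5 8 10 13 16 11)(4 9 12 14)| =8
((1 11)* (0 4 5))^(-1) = ((0 4 5)(1 11))^(-1) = (0 5 4)(1 11)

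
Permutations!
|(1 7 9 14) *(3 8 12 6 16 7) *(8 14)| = 6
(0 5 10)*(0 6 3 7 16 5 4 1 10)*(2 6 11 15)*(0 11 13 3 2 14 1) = (0 4)(1 10 13 3 7 16 5 11 15 14)(2 6) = [4, 10, 6, 7, 0, 11, 2, 16, 8, 9, 13, 15, 12, 3, 1, 14, 5]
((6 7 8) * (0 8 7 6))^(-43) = (0 8)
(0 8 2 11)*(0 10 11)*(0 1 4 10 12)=(0 8 2 1 4 10 11 12)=[8, 4, 1, 3, 10, 5, 6, 7, 2, 9, 11, 12, 0]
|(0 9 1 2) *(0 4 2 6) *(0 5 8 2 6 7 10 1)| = |(0 9)(1 7 10)(2 4 6 5 8)| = 30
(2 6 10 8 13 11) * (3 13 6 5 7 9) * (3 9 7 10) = [0, 1, 5, 13, 4, 10, 3, 7, 6, 9, 8, 2, 12, 11] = (2 5 10 8 6 3 13 11)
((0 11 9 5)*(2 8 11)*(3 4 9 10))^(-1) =((0 2 8 11 10 3 4 9 5))^(-1) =(0 5 9 4 3 10 11 8 2)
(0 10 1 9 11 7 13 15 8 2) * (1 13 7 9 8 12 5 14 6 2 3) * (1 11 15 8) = [10, 1, 0, 11, 4, 14, 2, 7, 3, 15, 13, 9, 5, 8, 6, 12] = (0 10 13 8 3 11 9 15 12 5 14 6 2)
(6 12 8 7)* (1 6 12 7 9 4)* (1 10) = (1 6 7 12 8 9 4 10) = [0, 6, 2, 3, 10, 5, 7, 12, 9, 4, 1, 11, 8]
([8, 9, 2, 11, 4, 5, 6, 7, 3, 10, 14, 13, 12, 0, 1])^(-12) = (14)(0 11 8 13 3)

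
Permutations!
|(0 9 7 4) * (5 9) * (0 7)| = 6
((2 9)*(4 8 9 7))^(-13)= ((2 7 4 8 9))^(-13)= (2 4 9 7 8)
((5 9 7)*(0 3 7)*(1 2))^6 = (0 3 7 5 9)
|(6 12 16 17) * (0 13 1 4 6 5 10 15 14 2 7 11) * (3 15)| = 16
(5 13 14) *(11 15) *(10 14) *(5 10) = (5 13)(10 14)(11 15) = [0, 1, 2, 3, 4, 13, 6, 7, 8, 9, 14, 15, 12, 5, 10, 11]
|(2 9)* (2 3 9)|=2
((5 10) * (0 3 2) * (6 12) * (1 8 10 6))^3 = ((0 3 2)(1 8 10 5 6 12))^3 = (1 5)(6 8)(10 12)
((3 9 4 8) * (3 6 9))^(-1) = (4 9 6 8)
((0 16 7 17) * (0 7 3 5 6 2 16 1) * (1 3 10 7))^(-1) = (0 1 17 7 10 16 2 6 5 3)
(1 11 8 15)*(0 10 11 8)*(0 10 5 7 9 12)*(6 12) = (0 5 7 9 6 12)(1 8 15)(10 11) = [5, 8, 2, 3, 4, 7, 12, 9, 15, 6, 11, 10, 0, 13, 14, 1]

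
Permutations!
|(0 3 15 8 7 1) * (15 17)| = 7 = |(0 3 17 15 8 7 1)|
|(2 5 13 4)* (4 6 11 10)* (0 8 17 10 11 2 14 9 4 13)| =24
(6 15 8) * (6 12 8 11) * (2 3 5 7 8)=(2 3 5 7 8 12)(6 15 11)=[0, 1, 3, 5, 4, 7, 15, 8, 12, 9, 10, 6, 2, 13, 14, 11]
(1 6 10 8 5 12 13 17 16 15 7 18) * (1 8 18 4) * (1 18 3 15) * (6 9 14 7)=[0, 9, 2, 15, 18, 12, 10, 4, 5, 14, 3, 11, 13, 17, 7, 6, 1, 16, 8]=(1 9 14 7 4 18 8 5 12 13 17 16)(3 15 6 10)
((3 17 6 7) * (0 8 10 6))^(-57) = (0 17 3 7 6 10 8)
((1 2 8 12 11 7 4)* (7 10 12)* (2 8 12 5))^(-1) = ((1 8 7 4)(2 12 11 10 5))^(-1) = (1 4 7 8)(2 5 10 11 12)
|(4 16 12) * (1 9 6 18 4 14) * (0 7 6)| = 10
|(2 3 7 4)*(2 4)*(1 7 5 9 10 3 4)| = |(1 7 2 4)(3 5 9 10)| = 4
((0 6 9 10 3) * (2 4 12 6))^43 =((0 2 4 12 6 9 10 3))^43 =(0 12 10 2 6 3 4 9)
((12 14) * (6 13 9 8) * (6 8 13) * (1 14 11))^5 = (1 14 12 11)(9 13)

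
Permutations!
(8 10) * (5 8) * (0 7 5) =(0 7 5 8 10) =[7, 1, 2, 3, 4, 8, 6, 5, 10, 9, 0]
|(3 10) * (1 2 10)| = 4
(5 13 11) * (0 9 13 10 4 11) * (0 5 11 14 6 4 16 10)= (0 9 13 5)(4 14 6)(10 16)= [9, 1, 2, 3, 14, 0, 4, 7, 8, 13, 16, 11, 12, 5, 6, 15, 10]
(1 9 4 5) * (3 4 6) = (1 9 6 3 4 5) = [0, 9, 2, 4, 5, 1, 3, 7, 8, 6]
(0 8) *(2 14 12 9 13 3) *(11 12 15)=(0 8)(2 14 15 11 12 9 13 3)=[8, 1, 14, 2, 4, 5, 6, 7, 0, 13, 10, 12, 9, 3, 15, 11]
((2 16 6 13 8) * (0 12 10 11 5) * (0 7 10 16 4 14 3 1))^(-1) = (0 1 3 14 4 2 8 13 6 16 12)(5 11 10 7)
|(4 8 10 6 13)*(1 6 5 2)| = 8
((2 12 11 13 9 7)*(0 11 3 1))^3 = (0 9 12)(1 13 2)(3 11 7)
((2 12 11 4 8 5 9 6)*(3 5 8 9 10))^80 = (2 11 9)(3 10 5)(4 6 12)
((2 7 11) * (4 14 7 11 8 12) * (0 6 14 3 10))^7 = ((0 6 14 7 8 12 4 3 10)(2 11))^7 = (0 3 12 7 6 10 4 8 14)(2 11)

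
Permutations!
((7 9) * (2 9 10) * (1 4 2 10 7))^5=((10)(1 4 2 9))^5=(10)(1 4 2 9)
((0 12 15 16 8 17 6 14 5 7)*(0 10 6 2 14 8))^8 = (17)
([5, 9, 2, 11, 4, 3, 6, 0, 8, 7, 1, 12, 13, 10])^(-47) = [11, 0, 2, 13, 4, 12, 6, 3, 8, 5, 7, 10, 1, 9]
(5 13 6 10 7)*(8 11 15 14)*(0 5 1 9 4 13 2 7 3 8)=(0 5 2 7 1 9 4 13 6 10 3 8 11 15 14)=[5, 9, 7, 8, 13, 2, 10, 1, 11, 4, 3, 15, 12, 6, 0, 14]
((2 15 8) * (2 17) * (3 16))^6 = (2 8)(15 17)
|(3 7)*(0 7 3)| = |(0 7)| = 2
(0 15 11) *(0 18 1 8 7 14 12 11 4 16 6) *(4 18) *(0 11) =(0 15 18 1 8 7 14 12)(4 16 6 11) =[15, 8, 2, 3, 16, 5, 11, 14, 7, 9, 10, 4, 0, 13, 12, 18, 6, 17, 1]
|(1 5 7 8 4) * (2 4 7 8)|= |(1 5 8 7 2 4)|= 6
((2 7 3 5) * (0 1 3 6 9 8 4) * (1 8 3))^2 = (0 4 8)(2 6 3)(5 7 9)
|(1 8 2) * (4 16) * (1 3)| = |(1 8 2 3)(4 16)| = 4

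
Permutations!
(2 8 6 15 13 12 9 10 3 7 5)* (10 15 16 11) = [0, 1, 8, 7, 4, 2, 16, 5, 6, 15, 3, 10, 9, 12, 14, 13, 11] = (2 8 6 16 11 10 3 7 5)(9 15 13 12)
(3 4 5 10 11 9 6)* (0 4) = (0 4 5 10 11 9 6 3) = [4, 1, 2, 0, 5, 10, 3, 7, 8, 6, 11, 9]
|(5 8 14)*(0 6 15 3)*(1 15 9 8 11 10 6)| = |(0 1 15 3)(5 11 10 6 9 8 14)| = 28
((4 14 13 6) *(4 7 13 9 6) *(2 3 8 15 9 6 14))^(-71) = (2 4 13 7 6 14 9 15 8 3)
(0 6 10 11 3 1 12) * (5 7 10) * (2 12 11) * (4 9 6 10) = (0 10 2 12)(1 11 3)(4 9 6 5 7) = [10, 11, 12, 1, 9, 7, 5, 4, 8, 6, 2, 3, 0]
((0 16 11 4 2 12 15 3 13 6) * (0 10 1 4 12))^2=((0 16 11 12 15 3 13 6 10 1 4 2))^2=(0 11 15 13 10 4)(1 2 16 12 3 6)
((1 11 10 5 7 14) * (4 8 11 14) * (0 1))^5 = (0 14 1)(4 7 5 10 11 8)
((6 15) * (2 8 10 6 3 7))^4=(2 15 8 3 10 7 6)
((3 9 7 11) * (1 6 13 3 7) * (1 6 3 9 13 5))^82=(1 6 13)(3 5 9)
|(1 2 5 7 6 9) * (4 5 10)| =8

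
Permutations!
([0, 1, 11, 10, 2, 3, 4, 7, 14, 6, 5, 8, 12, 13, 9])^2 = (2 8 9 4 11 14 6)(3 5 10)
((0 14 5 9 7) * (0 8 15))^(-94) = (0 7 14 8 5 15 9)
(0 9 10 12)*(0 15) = (0 9 10 12 15) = [9, 1, 2, 3, 4, 5, 6, 7, 8, 10, 12, 11, 15, 13, 14, 0]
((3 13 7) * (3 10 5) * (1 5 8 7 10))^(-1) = ((1 5 3 13 10 8 7))^(-1) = (1 7 8 10 13 3 5)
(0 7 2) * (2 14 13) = (0 7 14 13 2) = [7, 1, 0, 3, 4, 5, 6, 14, 8, 9, 10, 11, 12, 2, 13]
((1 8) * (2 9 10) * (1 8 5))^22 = (2 9 10)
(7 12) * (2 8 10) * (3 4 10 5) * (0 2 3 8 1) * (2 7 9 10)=(0 7 12 9 10 3 4 2 1)(5 8)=[7, 0, 1, 4, 2, 8, 6, 12, 5, 10, 3, 11, 9]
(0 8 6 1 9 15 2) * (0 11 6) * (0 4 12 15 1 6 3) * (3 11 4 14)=(0 8 14 3)(1 9)(2 4 12 15)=[8, 9, 4, 0, 12, 5, 6, 7, 14, 1, 10, 11, 15, 13, 3, 2]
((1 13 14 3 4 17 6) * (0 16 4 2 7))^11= (17)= ((0 16 4 17 6 1 13 14 3 2 7))^11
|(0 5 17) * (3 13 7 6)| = |(0 5 17)(3 13 7 6)| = 12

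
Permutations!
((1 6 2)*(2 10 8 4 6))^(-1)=(1 2)(4 8 10 6)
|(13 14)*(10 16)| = |(10 16)(13 14)| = 2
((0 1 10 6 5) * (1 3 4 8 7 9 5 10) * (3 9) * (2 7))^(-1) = (0 5 9)(2 8 4 3 7)(6 10)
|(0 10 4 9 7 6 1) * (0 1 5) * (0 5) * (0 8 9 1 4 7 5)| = |(0 10 7 6 8 9 5)(1 4)| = 14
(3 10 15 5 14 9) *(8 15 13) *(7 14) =(3 10 13 8 15 5 7 14 9) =[0, 1, 2, 10, 4, 7, 6, 14, 15, 3, 13, 11, 12, 8, 9, 5]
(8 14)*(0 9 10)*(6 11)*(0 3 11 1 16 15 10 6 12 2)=(0 9 6 1 16 15 10 3 11 12 2)(8 14)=[9, 16, 0, 11, 4, 5, 1, 7, 14, 6, 3, 12, 2, 13, 8, 10, 15]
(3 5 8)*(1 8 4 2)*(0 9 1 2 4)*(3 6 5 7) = [9, 8, 2, 7, 4, 0, 5, 3, 6, 1] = (0 9 1 8 6 5)(3 7)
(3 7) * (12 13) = (3 7)(12 13) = [0, 1, 2, 7, 4, 5, 6, 3, 8, 9, 10, 11, 13, 12]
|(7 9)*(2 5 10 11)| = 4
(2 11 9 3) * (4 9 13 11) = (2 4 9 3)(11 13) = [0, 1, 4, 2, 9, 5, 6, 7, 8, 3, 10, 13, 12, 11]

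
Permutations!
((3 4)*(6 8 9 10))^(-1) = (3 4)(6 10 9 8)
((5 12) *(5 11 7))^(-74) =(5 11)(7 12)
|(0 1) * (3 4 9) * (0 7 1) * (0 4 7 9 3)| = 6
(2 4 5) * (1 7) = [0, 7, 4, 3, 5, 2, 6, 1] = (1 7)(2 4 5)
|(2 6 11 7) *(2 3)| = |(2 6 11 7 3)| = 5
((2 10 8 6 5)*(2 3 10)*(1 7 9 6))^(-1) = (1 8 10 3 5 6 9 7)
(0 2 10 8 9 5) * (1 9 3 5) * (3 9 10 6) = (0 2 6 3 5)(1 10 8 9) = [2, 10, 6, 5, 4, 0, 3, 7, 9, 1, 8]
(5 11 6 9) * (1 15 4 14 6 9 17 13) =(1 15 4 14 6 17 13)(5 11 9) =[0, 15, 2, 3, 14, 11, 17, 7, 8, 5, 10, 9, 12, 1, 6, 4, 16, 13]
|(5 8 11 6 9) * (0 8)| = 6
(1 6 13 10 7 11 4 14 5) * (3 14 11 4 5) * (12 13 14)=[0, 6, 2, 12, 11, 1, 14, 4, 8, 9, 7, 5, 13, 10, 3]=(1 6 14 3 12 13 10 7 4 11 5)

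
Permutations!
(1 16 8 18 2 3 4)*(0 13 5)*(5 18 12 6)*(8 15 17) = (0 13 18 2 3 4 1 16 15 17 8 12 6 5) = [13, 16, 3, 4, 1, 0, 5, 7, 12, 9, 10, 11, 6, 18, 14, 17, 15, 8, 2]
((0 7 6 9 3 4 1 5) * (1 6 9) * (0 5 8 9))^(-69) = ((0 7)(1 8 9 3 4 6))^(-69) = (0 7)(1 3)(4 8)(6 9)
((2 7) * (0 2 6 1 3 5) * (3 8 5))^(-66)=((0 2 7 6 1 8 5))^(-66)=(0 1 2 8 7 5 6)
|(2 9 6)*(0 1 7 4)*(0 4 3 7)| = 6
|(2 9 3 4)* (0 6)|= 4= |(0 6)(2 9 3 4)|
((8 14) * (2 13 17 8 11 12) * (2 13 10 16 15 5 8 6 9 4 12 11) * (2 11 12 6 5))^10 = (2 16)(4 6 9)(5 11 17 14 13 8 12)(10 15)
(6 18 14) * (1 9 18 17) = [0, 9, 2, 3, 4, 5, 17, 7, 8, 18, 10, 11, 12, 13, 6, 15, 16, 1, 14] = (1 9 18 14 6 17)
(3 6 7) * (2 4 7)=(2 4 7 3 6)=[0, 1, 4, 6, 7, 5, 2, 3]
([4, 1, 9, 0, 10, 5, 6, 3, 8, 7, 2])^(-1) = [3, 1, 10, 7, 0, 5, 6, 9, 8, 2, 4]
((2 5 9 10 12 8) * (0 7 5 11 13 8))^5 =(0 12 10 9 5 7)(2 11 13 8)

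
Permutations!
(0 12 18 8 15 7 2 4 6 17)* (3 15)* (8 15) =[12, 1, 4, 8, 6, 5, 17, 2, 3, 9, 10, 11, 18, 13, 14, 7, 16, 0, 15] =(0 12 18 15 7 2 4 6 17)(3 8)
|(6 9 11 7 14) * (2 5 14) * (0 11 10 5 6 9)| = |(0 11 7 2 6)(5 14 9 10)| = 20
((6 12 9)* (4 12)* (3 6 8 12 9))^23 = ((3 6 4 9 8 12))^23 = (3 12 8 9 4 6)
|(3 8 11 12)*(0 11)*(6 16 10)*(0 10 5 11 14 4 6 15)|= |(0 14 4 6 16 5 11 12 3 8 10 15)|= 12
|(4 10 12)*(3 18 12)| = 5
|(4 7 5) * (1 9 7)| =5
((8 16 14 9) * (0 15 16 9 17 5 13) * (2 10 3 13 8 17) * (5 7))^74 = ((0 15 16 14 2 10 3 13)(5 8 9 17 7))^74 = (0 16 2 3)(5 7 17 9 8)(10 13 15 14)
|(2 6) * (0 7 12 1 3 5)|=|(0 7 12 1 3 5)(2 6)|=6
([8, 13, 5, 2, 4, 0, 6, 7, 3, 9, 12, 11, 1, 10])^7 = (0 3 5 8 2)(1 12 10 13)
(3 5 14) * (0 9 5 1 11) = [9, 11, 2, 1, 4, 14, 6, 7, 8, 5, 10, 0, 12, 13, 3] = (0 9 5 14 3 1 11)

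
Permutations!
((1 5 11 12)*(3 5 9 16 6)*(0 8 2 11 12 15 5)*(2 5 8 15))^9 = (0 3 6 16 9 1 12 5 8 15)(2 11)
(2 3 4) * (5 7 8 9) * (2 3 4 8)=(2 4 3 8 9 5 7)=[0, 1, 4, 8, 3, 7, 6, 2, 9, 5]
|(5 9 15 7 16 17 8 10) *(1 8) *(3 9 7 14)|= |(1 8 10 5 7 16 17)(3 9 15 14)|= 28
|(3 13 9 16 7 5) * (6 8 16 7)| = |(3 13 9 7 5)(6 8 16)| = 15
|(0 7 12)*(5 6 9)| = 3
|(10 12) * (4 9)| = |(4 9)(10 12)| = 2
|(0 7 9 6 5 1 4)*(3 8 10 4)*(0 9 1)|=10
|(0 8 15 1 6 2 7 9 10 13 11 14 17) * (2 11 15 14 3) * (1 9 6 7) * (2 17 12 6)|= 24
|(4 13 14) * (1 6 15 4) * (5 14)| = 7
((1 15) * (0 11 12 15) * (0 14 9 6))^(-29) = ((0 11 12 15 1 14 9 6))^(-29) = (0 15 9 11 1 6 12 14)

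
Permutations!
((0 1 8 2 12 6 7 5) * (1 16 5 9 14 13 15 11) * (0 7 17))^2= ((0 16 5 7 9 14 13 15 11 1 8 2 12 6 17))^2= (0 5 9 13 11 8 12 17 16 7 14 15 1 2 6)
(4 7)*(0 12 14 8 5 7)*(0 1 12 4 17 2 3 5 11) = (0 4 1 12 14 8 11)(2 3 5 7 17) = [4, 12, 3, 5, 1, 7, 6, 17, 11, 9, 10, 0, 14, 13, 8, 15, 16, 2]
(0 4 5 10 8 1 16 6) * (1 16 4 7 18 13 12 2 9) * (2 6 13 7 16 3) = (0 16 13 12 6)(1 4 5 10 8 3 2 9)(7 18) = [16, 4, 9, 2, 5, 10, 0, 18, 3, 1, 8, 11, 6, 12, 14, 15, 13, 17, 7]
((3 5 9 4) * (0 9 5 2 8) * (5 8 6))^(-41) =(0 8 5 6 2 3 4 9)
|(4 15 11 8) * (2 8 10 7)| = |(2 8 4 15 11 10 7)| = 7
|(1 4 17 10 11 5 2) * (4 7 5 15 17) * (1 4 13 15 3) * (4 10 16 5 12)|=|(1 7 12 4 13 15 17 16 5 2 10 11 3)|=13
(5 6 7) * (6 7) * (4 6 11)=(4 6 11)(5 7)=[0, 1, 2, 3, 6, 7, 11, 5, 8, 9, 10, 4]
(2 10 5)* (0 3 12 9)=(0 3 12 9)(2 10 5)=[3, 1, 10, 12, 4, 2, 6, 7, 8, 0, 5, 11, 9]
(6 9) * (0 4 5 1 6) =(0 4 5 1 6 9) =[4, 6, 2, 3, 5, 1, 9, 7, 8, 0]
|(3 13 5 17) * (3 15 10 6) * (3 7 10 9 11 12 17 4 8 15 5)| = |(3 13)(4 8 15 9 11 12 17 5)(6 7 10)| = 24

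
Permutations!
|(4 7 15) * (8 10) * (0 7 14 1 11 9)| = 8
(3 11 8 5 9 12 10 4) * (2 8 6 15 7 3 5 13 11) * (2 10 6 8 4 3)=[0, 1, 4, 10, 5, 9, 15, 2, 13, 12, 3, 8, 6, 11, 14, 7]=(2 4 5 9 12 6 15 7)(3 10)(8 13 11)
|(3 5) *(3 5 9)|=2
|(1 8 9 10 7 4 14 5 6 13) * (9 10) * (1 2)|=|(1 8 10 7 4 14 5 6 13 2)|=10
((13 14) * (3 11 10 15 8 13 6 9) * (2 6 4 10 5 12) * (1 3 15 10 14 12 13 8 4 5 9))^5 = (1 4 2 9 13 3 14 6 15 12 11 5)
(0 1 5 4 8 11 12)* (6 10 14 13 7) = (0 1 5 4 8 11 12)(6 10 14 13 7) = [1, 5, 2, 3, 8, 4, 10, 6, 11, 9, 14, 12, 0, 7, 13]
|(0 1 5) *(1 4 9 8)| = 6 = |(0 4 9 8 1 5)|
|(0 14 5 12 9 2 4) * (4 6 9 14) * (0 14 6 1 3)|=10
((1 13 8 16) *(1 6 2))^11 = (1 2 6 16 8 13)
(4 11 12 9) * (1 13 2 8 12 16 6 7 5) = (1 13 2 8 12 9 4 11 16 6 7 5) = [0, 13, 8, 3, 11, 1, 7, 5, 12, 4, 10, 16, 9, 2, 14, 15, 6]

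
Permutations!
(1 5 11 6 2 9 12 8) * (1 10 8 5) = (2 9 12 5 11 6)(8 10) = [0, 1, 9, 3, 4, 11, 2, 7, 10, 12, 8, 6, 5]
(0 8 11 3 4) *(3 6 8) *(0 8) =[3, 1, 2, 4, 8, 5, 0, 7, 11, 9, 10, 6] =(0 3 4 8 11 6)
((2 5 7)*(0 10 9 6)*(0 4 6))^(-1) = (0 9 10)(2 7 5)(4 6)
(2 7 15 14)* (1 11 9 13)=(1 11 9 13)(2 7 15 14)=[0, 11, 7, 3, 4, 5, 6, 15, 8, 13, 10, 9, 12, 1, 2, 14]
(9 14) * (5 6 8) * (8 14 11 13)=(5 6 14 9 11 13 8)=[0, 1, 2, 3, 4, 6, 14, 7, 5, 11, 10, 13, 12, 8, 9]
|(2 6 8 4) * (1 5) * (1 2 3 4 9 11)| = 14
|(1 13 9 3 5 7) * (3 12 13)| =12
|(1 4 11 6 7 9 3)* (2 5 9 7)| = |(1 4 11 6 2 5 9 3)| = 8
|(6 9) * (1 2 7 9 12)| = |(1 2 7 9 6 12)| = 6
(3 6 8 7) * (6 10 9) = (3 10 9 6 8 7) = [0, 1, 2, 10, 4, 5, 8, 3, 7, 6, 9]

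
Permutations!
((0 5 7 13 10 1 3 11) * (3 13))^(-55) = ((0 5 7 3 11)(1 13 10))^(-55) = (1 10 13)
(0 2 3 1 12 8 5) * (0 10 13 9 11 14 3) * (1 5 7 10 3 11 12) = (0 2)(3 5)(7 10 13 9 12 8)(11 14) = [2, 1, 0, 5, 4, 3, 6, 10, 7, 12, 13, 14, 8, 9, 11]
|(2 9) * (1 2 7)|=4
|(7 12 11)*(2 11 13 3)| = 6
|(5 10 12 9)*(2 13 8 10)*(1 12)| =8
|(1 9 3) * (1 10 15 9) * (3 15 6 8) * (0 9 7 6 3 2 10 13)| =10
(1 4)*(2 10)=(1 4)(2 10)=[0, 4, 10, 3, 1, 5, 6, 7, 8, 9, 2]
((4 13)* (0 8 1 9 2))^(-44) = (13)(0 8 1 9 2)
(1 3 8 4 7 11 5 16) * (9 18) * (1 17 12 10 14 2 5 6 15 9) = [0, 3, 5, 8, 7, 16, 15, 11, 4, 18, 14, 6, 10, 13, 2, 9, 17, 12, 1] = (1 3 8 4 7 11 6 15 9 18)(2 5 16 17 12 10 14)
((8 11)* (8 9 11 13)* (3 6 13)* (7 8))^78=(3 7 6 8 13)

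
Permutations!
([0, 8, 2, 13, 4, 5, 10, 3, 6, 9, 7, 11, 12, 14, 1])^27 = (1 10 13 8 7 14 6 3)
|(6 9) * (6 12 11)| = |(6 9 12 11)| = 4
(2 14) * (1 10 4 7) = [0, 10, 14, 3, 7, 5, 6, 1, 8, 9, 4, 11, 12, 13, 2] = (1 10 4 7)(2 14)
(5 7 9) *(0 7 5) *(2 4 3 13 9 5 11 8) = (0 7 5 11 8 2 4 3 13 9) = [7, 1, 4, 13, 3, 11, 6, 5, 2, 0, 10, 8, 12, 9]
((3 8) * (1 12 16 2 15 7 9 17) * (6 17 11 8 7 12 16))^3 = ((1 16 2 15 12 6 17)(3 7 9 11 8))^3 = (1 15 17 2 6 16 12)(3 11 7 8 9)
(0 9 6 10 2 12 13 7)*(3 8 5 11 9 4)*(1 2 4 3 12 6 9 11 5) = (0 3 8 1 2 6 10 4 12 13 7) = [3, 2, 6, 8, 12, 5, 10, 0, 1, 9, 4, 11, 13, 7]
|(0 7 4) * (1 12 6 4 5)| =|(0 7 5 1 12 6 4)| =7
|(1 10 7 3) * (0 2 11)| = 12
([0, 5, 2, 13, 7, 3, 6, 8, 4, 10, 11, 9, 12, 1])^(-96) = [0, 1, 2, 3, 4, 5, 6, 7, 8, 9, 10, 11, 12, 13]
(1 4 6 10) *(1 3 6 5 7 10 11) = [0, 4, 2, 6, 5, 7, 11, 10, 8, 9, 3, 1] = (1 4 5 7 10 3 6 11)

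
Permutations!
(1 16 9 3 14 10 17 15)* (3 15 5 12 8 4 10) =(1 16 9 15)(3 14)(4 10 17 5 12 8) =[0, 16, 2, 14, 10, 12, 6, 7, 4, 15, 17, 11, 8, 13, 3, 1, 9, 5]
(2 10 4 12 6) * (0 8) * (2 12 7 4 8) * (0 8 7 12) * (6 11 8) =(0 2 10 7 4 12 11 8 6) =[2, 1, 10, 3, 12, 5, 0, 4, 6, 9, 7, 8, 11]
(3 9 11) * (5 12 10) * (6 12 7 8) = (3 9 11)(5 7 8 6 12 10) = [0, 1, 2, 9, 4, 7, 12, 8, 6, 11, 5, 3, 10]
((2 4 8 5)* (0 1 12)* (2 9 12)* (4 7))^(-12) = (0 5 7)(1 9 4)(2 12 8)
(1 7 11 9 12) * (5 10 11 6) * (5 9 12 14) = (1 7 6 9 14 5 10 11 12) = [0, 7, 2, 3, 4, 10, 9, 6, 8, 14, 11, 12, 1, 13, 5]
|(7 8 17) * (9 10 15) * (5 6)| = 6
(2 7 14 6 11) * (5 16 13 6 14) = (2 7 5 16 13 6 11) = [0, 1, 7, 3, 4, 16, 11, 5, 8, 9, 10, 2, 12, 6, 14, 15, 13]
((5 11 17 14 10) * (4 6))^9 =((4 6)(5 11 17 14 10))^9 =(4 6)(5 10 14 17 11)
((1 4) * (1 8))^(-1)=((1 4 8))^(-1)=(1 8 4)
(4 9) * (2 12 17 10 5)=(2 12 17 10 5)(4 9)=[0, 1, 12, 3, 9, 2, 6, 7, 8, 4, 5, 11, 17, 13, 14, 15, 16, 10]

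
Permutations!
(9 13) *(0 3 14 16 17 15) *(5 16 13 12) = (0 3 14 13 9 12 5 16 17 15) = [3, 1, 2, 14, 4, 16, 6, 7, 8, 12, 10, 11, 5, 9, 13, 0, 17, 15]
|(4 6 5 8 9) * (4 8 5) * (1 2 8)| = 4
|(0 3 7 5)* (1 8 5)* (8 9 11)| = 8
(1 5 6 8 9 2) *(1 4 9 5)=(2 4 9)(5 6 8)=[0, 1, 4, 3, 9, 6, 8, 7, 5, 2]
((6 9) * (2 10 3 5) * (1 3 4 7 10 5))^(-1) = (1 3)(2 5)(4 10 7)(6 9)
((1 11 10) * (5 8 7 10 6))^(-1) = ((1 11 6 5 8 7 10))^(-1) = (1 10 7 8 5 6 11)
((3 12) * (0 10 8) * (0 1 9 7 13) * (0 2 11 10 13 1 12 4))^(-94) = (0 8 13 12 2 3 11 4 10)(1 7 9)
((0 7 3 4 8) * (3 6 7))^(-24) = (8)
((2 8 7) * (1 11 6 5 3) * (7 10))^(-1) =(1 3 5 6 11)(2 7 10 8)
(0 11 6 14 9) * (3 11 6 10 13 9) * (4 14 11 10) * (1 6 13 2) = (0 13 9)(1 6 11 4 14 3 10 2) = [13, 6, 1, 10, 14, 5, 11, 7, 8, 0, 2, 4, 12, 9, 3]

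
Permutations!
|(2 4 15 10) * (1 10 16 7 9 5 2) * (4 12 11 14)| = |(1 10)(2 12 11 14 4 15 16 7 9 5)| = 10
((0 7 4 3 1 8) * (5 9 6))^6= (9)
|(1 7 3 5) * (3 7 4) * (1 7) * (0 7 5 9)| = 6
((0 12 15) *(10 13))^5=(0 15 12)(10 13)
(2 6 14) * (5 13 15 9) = [0, 1, 6, 3, 4, 13, 14, 7, 8, 5, 10, 11, 12, 15, 2, 9] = (2 6 14)(5 13 15 9)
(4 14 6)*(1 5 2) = [0, 5, 1, 3, 14, 2, 4, 7, 8, 9, 10, 11, 12, 13, 6] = (1 5 2)(4 14 6)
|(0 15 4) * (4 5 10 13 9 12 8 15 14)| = 21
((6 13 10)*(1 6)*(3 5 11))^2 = (1 13)(3 11 5)(6 10)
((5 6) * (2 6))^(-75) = (6)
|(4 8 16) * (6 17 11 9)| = |(4 8 16)(6 17 11 9)| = 12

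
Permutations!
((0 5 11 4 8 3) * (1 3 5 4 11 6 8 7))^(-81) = (11)(0 3 1 7 4)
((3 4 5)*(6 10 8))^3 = ((3 4 5)(6 10 8))^3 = (10)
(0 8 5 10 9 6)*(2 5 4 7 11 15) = (0 8 4 7 11 15 2 5 10 9 6) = [8, 1, 5, 3, 7, 10, 0, 11, 4, 6, 9, 15, 12, 13, 14, 2]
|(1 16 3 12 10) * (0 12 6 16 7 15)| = 6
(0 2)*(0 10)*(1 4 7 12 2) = (0 1 4 7 12 2 10) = [1, 4, 10, 3, 7, 5, 6, 12, 8, 9, 0, 11, 2]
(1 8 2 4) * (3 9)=(1 8 2 4)(3 9)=[0, 8, 4, 9, 1, 5, 6, 7, 2, 3]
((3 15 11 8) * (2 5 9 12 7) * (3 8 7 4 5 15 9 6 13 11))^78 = (2 15 3 9 12 4 5 6 13 11 7)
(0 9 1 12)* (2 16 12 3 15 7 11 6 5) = (0 9 1 3 15 7 11 6 5 2 16 12) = [9, 3, 16, 15, 4, 2, 5, 11, 8, 1, 10, 6, 0, 13, 14, 7, 12]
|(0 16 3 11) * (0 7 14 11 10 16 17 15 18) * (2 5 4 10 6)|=|(0 17 15 18)(2 5 4 10 16 3 6)(7 14 11)|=84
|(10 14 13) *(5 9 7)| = |(5 9 7)(10 14 13)| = 3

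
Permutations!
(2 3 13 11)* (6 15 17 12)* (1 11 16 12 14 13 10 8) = (1 11 2 3 10 8)(6 15 17 14 13 16 12) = [0, 11, 3, 10, 4, 5, 15, 7, 1, 9, 8, 2, 6, 16, 13, 17, 12, 14]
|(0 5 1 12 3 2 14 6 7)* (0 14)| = |(0 5 1 12 3 2)(6 7 14)| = 6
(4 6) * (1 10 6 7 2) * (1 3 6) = [0, 10, 3, 6, 7, 5, 4, 2, 8, 9, 1] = (1 10)(2 3 6 4 7)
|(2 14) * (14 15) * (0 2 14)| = 3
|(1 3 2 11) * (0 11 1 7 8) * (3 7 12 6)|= 9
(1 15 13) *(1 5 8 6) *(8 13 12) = (1 15 12 8 6)(5 13) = [0, 15, 2, 3, 4, 13, 1, 7, 6, 9, 10, 11, 8, 5, 14, 12]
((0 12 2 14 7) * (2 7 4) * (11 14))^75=(2 4 14 11)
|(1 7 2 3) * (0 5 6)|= |(0 5 6)(1 7 2 3)|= 12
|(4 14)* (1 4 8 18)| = 5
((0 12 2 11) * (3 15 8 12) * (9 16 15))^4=((0 3 9 16 15 8 12 2 11))^4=(0 15 11 16 2 9 12 3 8)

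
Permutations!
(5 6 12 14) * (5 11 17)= (5 6 12 14 11 17)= [0, 1, 2, 3, 4, 6, 12, 7, 8, 9, 10, 17, 14, 13, 11, 15, 16, 5]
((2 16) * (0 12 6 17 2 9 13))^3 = (0 17 9 12 2 13 6 16)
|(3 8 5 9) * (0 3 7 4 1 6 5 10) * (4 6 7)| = 12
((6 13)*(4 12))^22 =(13)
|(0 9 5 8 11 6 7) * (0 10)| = |(0 9 5 8 11 6 7 10)| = 8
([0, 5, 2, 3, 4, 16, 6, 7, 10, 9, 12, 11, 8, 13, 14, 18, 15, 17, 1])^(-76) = [0, 18, 2, 3, 4, 1, 6, 7, 12, 9, 8, 11, 10, 13, 14, 16, 5, 17, 15]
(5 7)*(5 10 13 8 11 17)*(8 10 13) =(5 7 13 10 8 11 17) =[0, 1, 2, 3, 4, 7, 6, 13, 11, 9, 8, 17, 12, 10, 14, 15, 16, 5]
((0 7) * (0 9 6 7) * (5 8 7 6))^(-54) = (5 7)(8 9) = ((5 8 7 9))^(-54)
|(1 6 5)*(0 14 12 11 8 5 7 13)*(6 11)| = |(0 14 12 6 7 13)(1 11 8 5)| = 12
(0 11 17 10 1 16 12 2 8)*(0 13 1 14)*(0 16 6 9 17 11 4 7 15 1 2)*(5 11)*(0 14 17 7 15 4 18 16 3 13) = [18, 6, 8, 13, 15, 11, 9, 4, 0, 7, 17, 5, 14, 2, 3, 1, 12, 10, 16] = (0 18 16 12 14 3 13 2 8)(1 6 9 7 4 15)(5 11)(10 17)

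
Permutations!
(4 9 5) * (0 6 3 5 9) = (9)(0 6 3 5 4) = [6, 1, 2, 5, 0, 4, 3, 7, 8, 9]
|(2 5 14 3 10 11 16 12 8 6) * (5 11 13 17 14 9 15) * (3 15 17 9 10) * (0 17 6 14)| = 12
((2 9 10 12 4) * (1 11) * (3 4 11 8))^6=((1 8 3 4 2 9 10 12 11))^6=(1 10 4)(2 8 12)(3 11 9)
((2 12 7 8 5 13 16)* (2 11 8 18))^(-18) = (2 7)(5 16 8 13 11)(12 18) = ((2 12 7 18)(5 13 16 11 8))^(-18)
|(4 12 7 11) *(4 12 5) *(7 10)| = 4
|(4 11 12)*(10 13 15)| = |(4 11 12)(10 13 15)| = 3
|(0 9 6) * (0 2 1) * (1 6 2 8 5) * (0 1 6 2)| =6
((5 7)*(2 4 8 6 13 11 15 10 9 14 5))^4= ((2 4 8 6 13 11 15 10 9 14 5 7))^4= (2 13 9)(4 11 14)(5 8 15)(6 10 7)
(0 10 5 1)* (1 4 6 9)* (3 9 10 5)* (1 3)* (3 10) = (0 5 4 6 3 9 10 1) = [5, 0, 2, 9, 6, 4, 3, 7, 8, 10, 1]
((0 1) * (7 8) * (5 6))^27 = ((0 1)(5 6)(7 8))^27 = (0 1)(5 6)(7 8)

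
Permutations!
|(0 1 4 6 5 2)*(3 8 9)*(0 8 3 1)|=7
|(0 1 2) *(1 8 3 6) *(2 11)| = |(0 8 3 6 1 11 2)| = 7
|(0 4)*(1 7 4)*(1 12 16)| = 6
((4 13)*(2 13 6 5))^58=(2 6 13 5 4)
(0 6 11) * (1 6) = (0 1 6 11) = [1, 6, 2, 3, 4, 5, 11, 7, 8, 9, 10, 0]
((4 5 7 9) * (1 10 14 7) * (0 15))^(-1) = ((0 15)(1 10 14 7 9 4 5))^(-1) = (0 15)(1 5 4 9 7 14 10)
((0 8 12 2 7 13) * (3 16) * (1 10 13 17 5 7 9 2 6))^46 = ((0 8 12 6 1 10 13)(2 9)(3 16)(5 7 17))^46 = (0 1 8 10 12 13 6)(5 7 17)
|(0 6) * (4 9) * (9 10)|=|(0 6)(4 10 9)|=6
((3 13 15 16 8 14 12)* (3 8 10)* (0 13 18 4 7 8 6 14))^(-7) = ((0 13 15 16 10 3 18 4 7 8)(6 14 12))^(-7) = (0 16 18 8 15 3 7 13 10 4)(6 12 14)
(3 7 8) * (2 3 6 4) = [0, 1, 3, 7, 2, 5, 4, 8, 6] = (2 3 7 8 6 4)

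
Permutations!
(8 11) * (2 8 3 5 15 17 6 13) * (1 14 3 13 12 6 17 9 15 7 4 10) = (17)(1 14 3 5 7 4 10)(2 8 11 13)(6 12)(9 15) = [0, 14, 8, 5, 10, 7, 12, 4, 11, 15, 1, 13, 6, 2, 3, 9, 16, 17]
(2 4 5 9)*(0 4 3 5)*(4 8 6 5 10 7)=[8, 1, 3, 10, 0, 9, 5, 4, 6, 2, 7]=(0 8 6 5 9 2 3 10 7 4)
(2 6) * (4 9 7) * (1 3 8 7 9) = [0, 3, 6, 8, 1, 5, 2, 4, 7, 9] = (9)(1 3 8 7 4)(2 6)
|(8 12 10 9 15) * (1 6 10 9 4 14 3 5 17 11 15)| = 13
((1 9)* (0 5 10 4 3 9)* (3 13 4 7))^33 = ((0 5 10 7 3 9 1)(4 13))^33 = (0 9 7 5 1 3 10)(4 13)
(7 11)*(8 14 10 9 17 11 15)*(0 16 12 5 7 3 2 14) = (0 16 12 5 7 15 8)(2 14 10 9 17 11 3) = [16, 1, 14, 2, 4, 7, 6, 15, 0, 17, 9, 3, 5, 13, 10, 8, 12, 11]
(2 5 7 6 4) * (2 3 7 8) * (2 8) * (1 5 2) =[0, 5, 2, 7, 3, 1, 4, 6, 8] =(8)(1 5)(3 7 6 4)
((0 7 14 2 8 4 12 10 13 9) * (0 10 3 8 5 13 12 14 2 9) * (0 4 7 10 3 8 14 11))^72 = ((0 10 12 8 7 2 5 13 4 11)(3 14 9))^72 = (14)(0 12 7 5 4)(2 13 11 10 8)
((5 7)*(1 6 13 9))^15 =((1 6 13 9)(5 7))^15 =(1 9 13 6)(5 7)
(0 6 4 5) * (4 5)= (0 6 5)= [6, 1, 2, 3, 4, 0, 5]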